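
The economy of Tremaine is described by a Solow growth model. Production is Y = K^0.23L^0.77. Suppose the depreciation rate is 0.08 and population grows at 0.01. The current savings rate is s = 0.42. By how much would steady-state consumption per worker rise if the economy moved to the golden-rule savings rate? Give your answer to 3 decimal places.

Capital per worker breaks even when investment replaces (n + δ)·k; here n + δ = 0.09.
Current steady state (s = 0.42): k* = (0.42/0.09)^(1/0.77) ≈ 7.3933, y* = 7.3933^0.23 ≈ 1.5843, c* = (1−0.42)·1.5843 ≈ 0.9189.
At the golden rule the marginal product of capital equals n+δ: 0.23·k^(0.23−1) = 0.09. Solving, k_gold = (0.23/0.09)^(1/0.77) ≈ 3.3822.
y_gold = 3.3822^0.23 ≈ 1.3235, c_gold = y_gold − 0.09·k_gold ≈ 1.0191.
Gain: Δc = 1.0191 − 0.9189 ≈ 0.1002.

Δc ≈ 0.100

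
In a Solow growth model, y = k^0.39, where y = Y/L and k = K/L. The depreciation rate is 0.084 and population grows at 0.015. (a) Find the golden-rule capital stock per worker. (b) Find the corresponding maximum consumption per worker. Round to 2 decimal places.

Break-even investment rate: n + δ = 0.015 + 0.084 = 0.099.
Golden rule sets MPK = n+δ: 0.39·k^(0.39−1) = 0.099, so k_gold = (0.39/0.099)^(1/0.61) ≈ 9.4649.
y_gold = 9.4649^0.39 ≈ 2.4026; c_gold = y_gold − 0.099·k_gold ≈ 1.4656.

(a) k_gold ≈ 9.46; (b) c_gold ≈ 1.47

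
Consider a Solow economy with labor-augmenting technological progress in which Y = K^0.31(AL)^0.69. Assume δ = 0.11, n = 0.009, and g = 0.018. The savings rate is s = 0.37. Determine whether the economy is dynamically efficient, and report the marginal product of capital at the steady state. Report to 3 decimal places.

dynamically inefficient; MPK ≈ 0.115

The effective depreciation rate is n + g + δ = 0.009 + 0.018 + 0.11 = 0.137.
Steady-state k*: s·k^0.31 = 0.137·k gives k* = (0.37/0.137)^(1/0.69) ≈ 4.2202.
MPK = 0.31·4.2202^(-0.69) ≈ 0.1148.
MPK < n+g+δ = 0.137, so the economy is dynamically inefficient (over-saving).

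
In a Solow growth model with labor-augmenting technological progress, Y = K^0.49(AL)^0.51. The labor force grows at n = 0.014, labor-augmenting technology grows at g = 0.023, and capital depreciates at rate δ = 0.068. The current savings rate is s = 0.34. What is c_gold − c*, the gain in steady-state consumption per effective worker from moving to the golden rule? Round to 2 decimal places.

The effective depreciation rate is n + g + δ = 0.014 + 0.023 + 0.068 = 0.105.
Current steady state (s = 0.34): k* = (0.34/0.105)^(1/0.51) ≈ 10.0131, y* = 10.0131^0.49 ≈ 3.0923, c* = (1−0.34)·3.0923 ≈ 2.0409.
At the golden rule the marginal product of capital equals n+g+δ: 0.49·k^(0.49−1) = 0.105. Solving, k_gold = (0.49/0.105)^(1/0.51) ≈ 20.5011.
y_gold = 20.5011^0.49 ≈ 4.3931, c_gold = y_gold − 0.105·k_gold ≈ 2.2405.
Gain: Δc = 2.2405 − 2.0409 ≈ 0.1996.

Δc ≈ 0.20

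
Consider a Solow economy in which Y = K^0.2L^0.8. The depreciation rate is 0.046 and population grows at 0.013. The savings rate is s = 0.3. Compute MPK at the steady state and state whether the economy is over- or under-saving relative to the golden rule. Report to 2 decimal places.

over-saving; MPK ≈ 0.04

n + δ = 0.013 + 0.046 = 0.059.
Steady-state k*: s·k^0.2 = 0.059·k gives k* = (0.3/0.059)^(1/0.8) ≈ 7.6355.
MPK = 0.2·7.6355^(-0.8) ≈ 0.0393.
MPK < n+δ = 0.059, so the economy is dynamically inefficient (over-saving).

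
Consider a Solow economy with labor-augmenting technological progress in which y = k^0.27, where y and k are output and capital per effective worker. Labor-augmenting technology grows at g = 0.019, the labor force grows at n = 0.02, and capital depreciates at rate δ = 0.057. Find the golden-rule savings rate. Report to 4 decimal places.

Capital per effective worker breaks even when investment replaces (n + g + δ)·k; here n + g + δ = 0.096.
At the golden rule MPK = n+g+δ, and in any Cobb-Douglas steady state s = (n+g+δ)·k/y = MPK·k/y = capital's share 0.27.

s_gold = 0.2700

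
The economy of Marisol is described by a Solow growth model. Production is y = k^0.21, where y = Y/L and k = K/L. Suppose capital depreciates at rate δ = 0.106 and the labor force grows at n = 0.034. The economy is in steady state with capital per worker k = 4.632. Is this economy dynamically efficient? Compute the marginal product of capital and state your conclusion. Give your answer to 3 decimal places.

dynamically inefficient; MPK ≈ 0.063

The effective depreciation rate is n + δ = 0.034 + 0.106 = 0.14.
MPK = 0.21·k^(0.21−1) = 0.21·4.632^(-0.79) ≈ 0.0626.
MPK < 0.14, so the economy is dynamically inefficient (over-saving).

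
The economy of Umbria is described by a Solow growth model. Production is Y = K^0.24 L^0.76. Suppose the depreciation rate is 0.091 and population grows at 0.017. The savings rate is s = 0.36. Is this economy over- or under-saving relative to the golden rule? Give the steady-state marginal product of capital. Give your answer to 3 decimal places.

Capital per worker breaks even when investment replaces (n + δ)·k; here n + δ = 0.108.
Steady-state k*: s·k^0.24 = 0.108·k gives k* = (0.36/0.108)^(1/0.76) ≈ 4.8753.
MPK = 0.24·4.8753^(-0.76) ≈ 0.0720.
MPK < n+δ = 0.108, so the economy is dynamically inefficient (over-saving).

over-saving; MPK ≈ 0.072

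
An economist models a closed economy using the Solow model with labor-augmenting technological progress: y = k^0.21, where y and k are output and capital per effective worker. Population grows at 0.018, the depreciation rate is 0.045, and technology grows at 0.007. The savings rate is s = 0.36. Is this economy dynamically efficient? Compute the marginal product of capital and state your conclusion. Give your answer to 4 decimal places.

dynamically inefficient; MPK ≈ 0.0408

The effective depreciation rate is n + g + δ = 0.018 + 0.007 + 0.045 = 0.07.
Steady-state k*: s·k^0.21 = 0.07·k gives k* = (0.36/0.07)^(1/0.79) ≈ 7.9480.
MPK = 0.21·7.9480^(-0.79) ≈ 0.0408.
MPK < n+g+δ = 0.07, so the economy is dynamically inefficient (over-saving).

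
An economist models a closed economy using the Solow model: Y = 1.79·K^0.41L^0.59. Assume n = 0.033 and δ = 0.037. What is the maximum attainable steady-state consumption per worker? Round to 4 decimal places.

The effective depreciation rate is n + δ = 0.033 + 0.037 = 0.07.
Setting f'(k) = n+δ gives 0.41·1.79·k^(0.41−1) = 0.07, hence k_gold = (0.41·1.79/0.07)^(1/0.59) ≈ 53.6694.
y_gold = 1.79·53.6694^0.41 ≈ 9.1631.
c_gold = y_gold − (n+δ)·k_gold = 9.1631 − 0.07·53.6694 ≈ 5.4062.

c_gold ≈ 5.4062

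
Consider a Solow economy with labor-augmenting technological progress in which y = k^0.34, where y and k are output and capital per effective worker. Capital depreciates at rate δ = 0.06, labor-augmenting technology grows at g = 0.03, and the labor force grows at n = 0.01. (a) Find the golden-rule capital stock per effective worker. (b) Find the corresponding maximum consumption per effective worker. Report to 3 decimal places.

(a) k_gold ≈ 6.387; (b) c_gold ≈ 1.240

n + g + δ = 0.01 + 0.03 + 0.06 = 0.1.
At the golden rule the marginal product of capital equals n+g+δ: 0.34·k^(0.34−1) = 0.1. Solving, k_gold = (0.34/0.1)^(1/0.66) ≈ 6.3866.
y_gold = 6.3866^0.34 ≈ 1.8784; c_gold = y_gold − 0.1·k_gold ≈ 1.2398.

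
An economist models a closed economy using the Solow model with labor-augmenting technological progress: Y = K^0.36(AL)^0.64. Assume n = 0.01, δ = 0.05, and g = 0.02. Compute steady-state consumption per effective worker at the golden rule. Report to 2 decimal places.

Break-even investment rate: n + g + δ = 0.01 + 0.02 + 0.05 = 0.08.
At the golden rule the marginal product of capital equals n+g+δ: 0.36·k^(0.36−1) = 0.08. Solving, k_gold = (0.36/0.08)^(1/0.64) ≈ 10.4868.
y_gold = 10.4868^0.36 ≈ 2.3304.
c_gold = y_gold − (n+g+δ)·k_gold = 2.3304 − 0.08·10.4868 ≈ 1.4915.

c_gold ≈ 1.49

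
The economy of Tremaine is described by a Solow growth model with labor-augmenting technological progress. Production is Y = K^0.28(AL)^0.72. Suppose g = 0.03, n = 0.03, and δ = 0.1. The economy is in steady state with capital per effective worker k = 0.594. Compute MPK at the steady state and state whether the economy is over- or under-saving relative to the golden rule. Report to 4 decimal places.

under-saving; MPK ≈ 0.4074

n + g + δ = 0.03 + 0.03 + 0.1 = 0.16.
MPK = 0.28·k^(0.28−1) = 0.28·0.594^(-0.72) ≈ 0.4074.
MPK > 0.16, so the economy is dynamically efficient (under-saving).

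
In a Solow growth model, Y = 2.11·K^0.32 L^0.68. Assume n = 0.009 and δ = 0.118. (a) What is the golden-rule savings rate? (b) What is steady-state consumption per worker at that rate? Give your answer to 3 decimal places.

Capital per worker breaks even when investment replaces (n + δ)·k; here n + δ = 0.127.
For Cobb-Douglas, s_gold equals capital's share: s_gold = 0.32.
Golden rule sets MPK = n+δ: 0.32·2.11·k^(0.32−1) = 0.127, so k_gold = (0.32·2.11/0.127)^(1/0.68) ≈ 11.6708.
y_gold = 2.11·11.6708^0.32 ≈ 4.6319; c_gold = (1−0.32)·y_gold ≈ 3.1497.

(a) s_gold = 0.320; (b) c_gold ≈ 3.150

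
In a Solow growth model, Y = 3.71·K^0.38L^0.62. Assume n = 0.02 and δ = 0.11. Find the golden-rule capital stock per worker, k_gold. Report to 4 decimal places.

k_gold ≈ 46.7412

Capital per worker breaks even when investment replaces (n + δ)·k; here n + δ = 0.13.
Setting f'(k) = n+δ gives 0.38·3.71·k^(0.38−1) = 0.13, hence k_gold = (0.38·3.71/0.13)^(1/0.62) ≈ 46.7412.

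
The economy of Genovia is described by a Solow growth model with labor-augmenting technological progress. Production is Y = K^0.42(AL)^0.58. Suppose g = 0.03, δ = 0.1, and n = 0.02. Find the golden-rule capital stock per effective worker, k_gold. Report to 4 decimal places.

Capital per effective worker breaks even when investment replaces (n + g + δ)·k; here n + g + δ = 0.15.
At the golden rule the marginal product of capital equals n+g+δ: 0.42·k^(0.42−1) = 0.15. Solving, k_gold = (0.42/0.15)^(1/0.58) ≈ 5.9015.

k_gold ≈ 5.9015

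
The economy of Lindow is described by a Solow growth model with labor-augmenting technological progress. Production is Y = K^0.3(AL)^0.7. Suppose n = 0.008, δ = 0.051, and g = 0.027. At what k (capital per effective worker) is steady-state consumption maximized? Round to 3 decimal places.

n + g + δ = 0.008 + 0.027 + 0.051 = 0.086.
Setting f'(k) = n+g+δ gives 0.3·k^(0.3−1) = 0.086, hence k_gold = (0.3/0.086)^(1/0.7) ≈ 5.9590.

k_gold ≈ 5.959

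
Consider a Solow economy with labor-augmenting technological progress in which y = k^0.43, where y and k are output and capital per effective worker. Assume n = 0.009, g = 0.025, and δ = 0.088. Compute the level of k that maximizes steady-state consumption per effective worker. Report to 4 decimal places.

n + g + δ = 0.009 + 0.025 + 0.088 = 0.122.
Maximizing c = f(k) − (n+g+δ)·k gives f'(k) = n+g+δ, i.e. 0.43·k^(0.43−1) = 0.122, so k_gold = (0.43/0.122)^(1/0.57) ≈ 9.1167.

k_gold ≈ 9.1167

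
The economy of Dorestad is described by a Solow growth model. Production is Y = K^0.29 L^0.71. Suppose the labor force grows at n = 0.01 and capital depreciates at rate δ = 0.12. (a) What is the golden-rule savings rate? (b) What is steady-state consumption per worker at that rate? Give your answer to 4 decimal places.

(a) s_gold = 0.2900; (b) c_gold ≈ 0.9853

Break-even investment rate: n + δ = 0.01 + 0.12 = 0.13.
For Cobb-Douglas, s_gold equals capital's share: s_gold = 0.29.
Maximizing c = f(k) − (n+δ)·k gives f'(k) = n+δ, i.e. 0.29·k^(0.29−1) = 0.13, so k_gold = (0.29/0.13)^(1/0.71) ≈ 3.0959.
y_gold = 3.0959^0.29 ≈ 1.3878; c_gold = (1−0.29)·y_gold ≈ 0.9853.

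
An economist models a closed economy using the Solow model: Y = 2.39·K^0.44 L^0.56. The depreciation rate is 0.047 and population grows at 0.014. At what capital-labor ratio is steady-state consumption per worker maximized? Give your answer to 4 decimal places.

k_gold ≈ 161.4629

Capital per worker breaks even when investment replaces (n + δ)·k; here n + δ = 0.061.
At the golden rule the marginal product of capital equals n+δ: 0.44·2.39·k^(0.44−1) = 0.061. Solving, k_gold = (0.44·2.39/0.061)^(1/0.56) ≈ 161.4629.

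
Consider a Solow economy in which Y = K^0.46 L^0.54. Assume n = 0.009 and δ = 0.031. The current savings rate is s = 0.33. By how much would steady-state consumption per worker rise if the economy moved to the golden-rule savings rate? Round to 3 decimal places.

n + δ = 0.009 + 0.031 = 0.04.
Current steady state (s = 0.33): k* = (0.33/0.04)^(1/0.54) ≈ 49.7894, y* = 49.7894^0.46 ≈ 6.0351, c* = (1−0.33)·6.0351 ≈ 4.0435.
Golden rule sets MPK = n+δ: 0.46·k^(0.46−1) = 0.04, so k_gold = (0.46/0.04)^(1/0.54) ≈ 92.0991.
y_gold = 92.0991^0.46 ≈ 8.0086, c_gold = y_gold − 0.04·k_gold ≈ 4.3247.
Gain: Δc = 4.3247 − 4.0435 ≈ 0.2811.

Δc ≈ 0.281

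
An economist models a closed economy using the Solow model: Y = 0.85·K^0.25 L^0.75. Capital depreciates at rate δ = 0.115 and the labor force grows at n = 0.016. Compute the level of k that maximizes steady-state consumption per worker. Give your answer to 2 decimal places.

k_gold ≈ 1.91

Break-even investment rate: n + δ = 0.016 + 0.115 = 0.131.
At the golden rule the marginal product of capital equals n+δ: 0.25·0.85·k^(0.25−1) = 0.131. Solving, k_gold = (0.25·0.85/0.131)^(1/0.75) ≈ 1.9060.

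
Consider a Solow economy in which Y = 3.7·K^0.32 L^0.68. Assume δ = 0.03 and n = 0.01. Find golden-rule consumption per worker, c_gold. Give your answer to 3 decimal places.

Break-even investment rate: n + δ = 0.01 + 0.03 = 0.04.
At the golden rule the marginal product of capital equals n+δ: 0.32·3.7·k^(0.32−1) = 0.04. Solving, k_gold = (0.32·3.7/0.04)^(1/0.68) ≈ 145.7687.
y_gold = 3.7·145.7687^0.32 ≈ 18.2211.
c_gold = y_gold − (n+δ)·k_gold = 18.2211 − 0.04·145.7687 ≈ 12.3903.

c_gold ≈ 12.390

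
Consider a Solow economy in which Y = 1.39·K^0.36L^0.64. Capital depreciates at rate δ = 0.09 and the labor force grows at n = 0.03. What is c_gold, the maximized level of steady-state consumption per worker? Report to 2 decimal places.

c_gold ≈ 1.99

n + δ = 0.03 + 0.09 = 0.12.
Maximizing c = f(k) − (n+δ)·k gives f'(k) = n+δ, i.e. 0.36·1.39·k^(0.36−1) = 0.12, so k_gold = (0.36·1.39/0.12)^(1/0.64) ≈ 9.3103.
y_gold = 1.39·9.3103^0.36 ≈ 3.1034.
c_gold = y_gold − (n+δ)·k_gold = 3.1034 − 0.12·9.3103 ≈ 1.9862.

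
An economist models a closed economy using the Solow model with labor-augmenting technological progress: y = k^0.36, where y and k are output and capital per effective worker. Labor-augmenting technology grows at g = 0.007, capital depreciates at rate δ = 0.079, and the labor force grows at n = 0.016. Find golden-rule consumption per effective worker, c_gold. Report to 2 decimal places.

c_gold ≈ 1.30

Capital per effective worker breaks even when investment replaces (n + g + δ)·k; here n + g + δ = 0.102.
Maximizing c = f(k) − (n+g+δ)·k gives f'(k) = n+g+δ, i.e. 0.36·k^(0.36−1) = 0.102, so k_gold = (0.36/0.102)^(1/0.64) ≈ 7.1744.
y_gold = 7.1744^0.36 ≈ 2.0327.
c_gold = y_gold − (n+g+δ)·k_gold = 2.0327 − 0.102·7.1744 ≈ 1.3010.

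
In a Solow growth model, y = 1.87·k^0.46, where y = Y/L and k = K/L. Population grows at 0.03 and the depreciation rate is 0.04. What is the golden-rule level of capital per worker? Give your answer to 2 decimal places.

Capital per worker breaks even when investment replaces (n + δ)·k; here n + δ = 0.07.
At the golden rule the marginal product of capital equals n+δ: 0.46·1.87·k^(0.46−1) = 0.07. Solving, k_gold = (0.46·1.87/0.07)^(1/0.54) ≈ 104.1346.

k_gold ≈ 104.13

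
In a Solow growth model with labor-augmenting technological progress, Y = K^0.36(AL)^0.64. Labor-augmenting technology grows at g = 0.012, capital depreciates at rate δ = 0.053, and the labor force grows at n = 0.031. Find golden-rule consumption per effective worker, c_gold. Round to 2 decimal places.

c_gold ≈ 1.35

The effective depreciation rate is n + g + δ = 0.031 + 0.012 + 0.053 = 0.096.
Maximizing c = f(k) − (n+g+δ)·k gives f'(k) = n+g+δ, i.e. 0.36·k^(0.36−1) = 0.096, so k_gold = (0.36/0.096)^(1/0.64) ≈ 7.8872.
y_gold = 7.8872^0.36 ≈ 2.1033.
c_gold = y_gold − (n+g+δ)·k_gold = 2.1033 − 0.096·7.8872 ≈ 1.3461.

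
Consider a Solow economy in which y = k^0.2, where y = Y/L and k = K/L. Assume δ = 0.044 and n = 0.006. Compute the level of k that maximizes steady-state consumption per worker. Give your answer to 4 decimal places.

n + δ = 0.006 + 0.044 = 0.05.
Setting f'(k) = n+δ gives 0.2·k^(0.2−1) = 0.05, hence k_gold = (0.2/0.05)^(1/0.8) ≈ 5.6569.

k_gold ≈ 5.6569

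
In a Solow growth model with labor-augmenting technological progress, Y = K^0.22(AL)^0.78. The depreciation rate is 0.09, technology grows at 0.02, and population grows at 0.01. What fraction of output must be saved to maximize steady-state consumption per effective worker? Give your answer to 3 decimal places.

Capital per effective worker breaks even when investment replaces (n + g + δ)·k; here n + g + δ = 0.12.
At the golden rule MPK = n+g+δ, and in any Cobb-Douglas steady state s = (n+g+δ)·k/y = MPK·k/y = capital's share 0.22.

s_gold = 0.220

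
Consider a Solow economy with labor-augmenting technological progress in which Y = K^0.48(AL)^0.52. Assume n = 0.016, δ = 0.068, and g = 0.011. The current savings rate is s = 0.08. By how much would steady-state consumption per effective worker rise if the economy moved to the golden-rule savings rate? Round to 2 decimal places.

Δc ≈ 1.53

Break-even investment rate: n + g + δ = 0.016 + 0.011 + 0.068 = 0.095.
Current steady state (s = 0.08): k* = (0.08/0.095)^(1/0.52) ≈ 0.7186, y* = 0.7186^0.48 ≈ 0.8533, c* = (1−0.08)·0.8533 ≈ 0.7850.
Golden rule sets MPK = n+g+δ: 0.48·k^(0.48−1) = 0.095, so k_gold = (0.48/0.095)^(1/0.52) ≈ 22.5382.
y_gold = 22.5382^0.48 ≈ 4.4607, c_gold = y_gold − 0.095·k_gold ≈ 2.3196.
Gain: Δc = 2.3196 − 0.7850 ≈ 1.5345.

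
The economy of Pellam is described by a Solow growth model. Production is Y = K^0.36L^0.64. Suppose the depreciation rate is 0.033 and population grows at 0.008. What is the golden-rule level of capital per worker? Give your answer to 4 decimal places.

k_gold ≈ 29.8022

The effective depreciation rate is n + δ = 0.008 + 0.033 = 0.041.
Golden rule sets MPK = n+δ: 0.36·k^(0.36−1) = 0.041, so k_gold = (0.36/0.041)^(1/0.64) ≈ 29.8022.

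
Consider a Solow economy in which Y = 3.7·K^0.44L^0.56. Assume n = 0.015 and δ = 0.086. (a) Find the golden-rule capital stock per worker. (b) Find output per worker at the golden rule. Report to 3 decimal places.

Break-even investment rate: n + δ = 0.015 + 0.086 = 0.101.
Setting f'(k) = n+δ gives 0.44·3.7·k^(0.44−1) = 0.101, hence k_gold = (0.44·3.7/0.101)^(1/0.56) ≈ 143.2029.
y_gold = 3.7·143.2029^0.44 ≈ 32.8716.

(a) k_gold ≈ 143.203; (b) y_gold ≈ 32.872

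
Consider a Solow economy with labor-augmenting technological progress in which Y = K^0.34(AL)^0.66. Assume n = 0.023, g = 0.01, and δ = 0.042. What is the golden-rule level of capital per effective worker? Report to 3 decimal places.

Capital per effective worker breaks even when investment replaces (n + g + δ)·k; here n + g + δ = 0.075.
Maximizing c = f(k) − (n+g+δ)·k gives f'(k) = n+g+δ, i.e. 0.34·k^(0.34−1) = 0.075, so k_gold = (0.34/0.075)^(1/0.66) ≈ 9.8758.

k_gold ≈ 9.876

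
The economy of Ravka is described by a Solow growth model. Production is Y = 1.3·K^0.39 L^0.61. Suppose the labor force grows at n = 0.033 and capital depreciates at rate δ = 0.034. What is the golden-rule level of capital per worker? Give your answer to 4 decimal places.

k_gold ≈ 27.5978

Capital per worker breaks even when investment replaces (n + δ)·k; here n + δ = 0.067.
Setting f'(k) = n+δ gives 0.39·1.3·k^(0.39−1) = 0.067, hence k_gold = (0.39·1.3/0.067)^(1/0.61) ≈ 27.5978.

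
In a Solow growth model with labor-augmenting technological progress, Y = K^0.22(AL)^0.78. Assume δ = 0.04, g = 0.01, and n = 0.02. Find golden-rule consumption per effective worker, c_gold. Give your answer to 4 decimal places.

c_gold ≈ 1.0774

The effective depreciation rate is n + g + δ = 0.02 + 0.01 + 0.04 = 0.07.
Setting f'(k) = n+g+δ gives 0.22·k^(0.22−1) = 0.07, hence k_gold = (0.22/0.07)^(1/0.78) ≈ 4.3411.
y_gold = 4.3411^0.22 ≈ 1.3812.
c_gold = y_gold − (n+g+δ)·k_gold = 1.3812 − 0.07·4.3411 ≈ 1.0774.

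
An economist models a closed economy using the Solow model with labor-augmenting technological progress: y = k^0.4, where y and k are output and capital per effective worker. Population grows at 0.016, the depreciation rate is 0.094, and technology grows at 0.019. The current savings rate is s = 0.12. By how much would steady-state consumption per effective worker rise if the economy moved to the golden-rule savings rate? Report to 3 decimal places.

Δc ≈ 0.437

n + g + δ = 0.016 + 0.019 + 0.094 = 0.129.
Current steady state (s = 0.12): k* = (0.12/0.129)^(1/0.6) ≈ 0.8864, y* = 0.8864^0.4 ≈ 0.9529, c* = (1−0.12)·0.9529 ≈ 0.8386.
Golden rule sets MPK = n+g+δ: 0.4·k^(0.4−1) = 0.129, so k_gold = (0.4/0.129)^(1/0.6) ≈ 6.5935.
y_gold = 6.5935^0.4 ≈ 2.1264, c_gold = y_gold − 0.129·k_gold ≈ 1.2758.
Gain: Δc = 1.2758 − 0.8386 ≈ 0.4373.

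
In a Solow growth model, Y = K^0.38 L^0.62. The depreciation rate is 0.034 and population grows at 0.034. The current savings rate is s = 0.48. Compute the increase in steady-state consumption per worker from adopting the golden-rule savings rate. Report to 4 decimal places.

Capital per worker breaks even when investment replaces (n + δ)·k; here n + δ = 0.068.
Current steady state (s = 0.48): k* = (0.48/0.068)^(1/0.62) ≈ 23.3842, y* = 23.3842^0.38 ≈ 3.3128, c* = (1−0.48)·3.3128 ≈ 1.7226.
Maximizing c = f(k) − (n+δ)·k gives f'(k) = n+δ, i.e. 0.38·k^(0.38−1) = 0.068, so k_gold = (0.38/0.068)^(1/0.62) ≈ 16.0429.
y_gold = 16.0429^0.38 ≈ 2.8708, c_gold = y_gold − 0.068·k_gold ≈ 1.7799.
Gain: Δc = 1.7799 − 1.7226 ≈ 0.0573.

Δc ≈ 0.0573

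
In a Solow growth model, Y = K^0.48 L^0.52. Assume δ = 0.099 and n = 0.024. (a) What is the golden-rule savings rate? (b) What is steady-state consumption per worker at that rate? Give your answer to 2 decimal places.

(a) s_gold = 0.48; (b) c_gold ≈ 1.83

Capital per worker breaks even when investment replaces (n + δ)·k; here n + δ = 0.123.
For Cobb-Douglas, s_gold equals capital's share: s_gold = 0.48.
At the golden rule the marginal product of capital equals n+δ: 0.48·k^(0.48−1) = 0.123. Solving, k_gold = (0.48/0.123)^(1/0.52) ≈ 13.7147.
y_gold = 13.7147^0.48 ≈ 3.5144; c_gold = (1−0.48)·y_gold ≈ 1.8275.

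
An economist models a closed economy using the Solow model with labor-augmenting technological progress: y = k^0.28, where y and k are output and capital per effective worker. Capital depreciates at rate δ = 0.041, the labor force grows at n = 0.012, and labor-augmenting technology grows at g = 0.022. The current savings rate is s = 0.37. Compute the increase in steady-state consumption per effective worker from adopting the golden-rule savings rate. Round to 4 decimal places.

Capital per effective worker breaks even when investment replaces (n + g + δ)·k; here n + g + δ = 0.075.
Current steady state (s = 0.37): k* = (0.37/0.075)^(1/0.72) ≈ 9.1769, y* = 9.1769^0.28 ≈ 1.8602, c* = (1−0.37)·1.8602 ≈ 1.1719.
Setting f'(k) = n+g+δ gives 0.28·k^(0.28−1) = 0.075, hence k_gold = (0.28/0.075)^(1/0.72) ≈ 6.2313.
y_gold = 6.2313^0.28 ≈ 1.6691, c_gold = y_gold − 0.075·k_gold ≈ 1.2018.
Gain: Δc = 1.2018 − 1.1719 ≈ 0.0298.

Δc ≈ 0.0298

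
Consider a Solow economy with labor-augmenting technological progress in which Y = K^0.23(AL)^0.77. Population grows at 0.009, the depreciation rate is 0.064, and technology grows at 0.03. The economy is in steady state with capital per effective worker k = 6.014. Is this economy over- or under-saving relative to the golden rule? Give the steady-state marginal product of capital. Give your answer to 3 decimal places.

n + g + δ = 0.009 + 0.03 + 0.064 = 0.103.
MPK = 0.23·k^(0.23−1) = 0.23·6.014^(-0.77) ≈ 0.0578.
MPK < 0.103, so the economy is dynamically inefficient (over-saving).

over-saving; MPK ≈ 0.058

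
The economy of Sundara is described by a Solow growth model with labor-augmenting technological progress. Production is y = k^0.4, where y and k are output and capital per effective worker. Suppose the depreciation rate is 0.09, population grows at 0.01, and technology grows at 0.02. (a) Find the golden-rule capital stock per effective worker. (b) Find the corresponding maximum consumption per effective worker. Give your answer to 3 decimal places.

Capital per effective worker breaks even when investment replaces (n + g + δ)·k; here n + g + δ = 0.12.
Setting f'(k) = n+g+δ gives 0.4·k^(0.4−1) = 0.12, hence k_gold = (0.4/0.12)^(1/0.6) ≈ 7.4381.
y_gold = 7.4381^0.4 ≈ 2.2314; c_gold = y_gold − 0.12·k_gold ≈ 1.3389.

(a) k_gold ≈ 7.438; (b) c_gold ≈ 1.339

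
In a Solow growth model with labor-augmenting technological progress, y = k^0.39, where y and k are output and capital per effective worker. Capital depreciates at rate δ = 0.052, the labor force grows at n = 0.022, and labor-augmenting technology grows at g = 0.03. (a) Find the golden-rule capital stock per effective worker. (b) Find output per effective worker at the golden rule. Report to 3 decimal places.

(a) k_gold ≈ 8.730; (b) y_gold ≈ 2.328

Capital per effective worker breaks even when investment replaces (n + g + δ)·k; here n + g + δ = 0.104.
At the golden rule the marginal product of capital equals n+g+δ: 0.39·k^(0.39−1) = 0.104. Solving, k_gold = (0.39/0.104)^(1/0.61) ≈ 8.7304.
y_gold = 8.7304^0.39 ≈ 2.3281.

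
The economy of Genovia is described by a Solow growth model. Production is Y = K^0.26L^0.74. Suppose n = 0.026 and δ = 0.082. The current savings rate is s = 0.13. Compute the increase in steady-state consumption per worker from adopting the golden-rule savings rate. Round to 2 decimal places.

The effective depreciation rate is n + δ = 0.026 + 0.082 = 0.108.
Current steady state (s = 0.13): k* = (0.13/0.108)^(1/0.74) ≈ 1.2847, y* = 1.2847^0.26 ≈ 1.0673, c* = (1−0.13)·1.0673 ≈ 0.9286.
Maximizing c = f(k) − (n+δ)·k gives f'(k) = n+δ, i.e. 0.26·k^(0.26−1) = 0.108, so k_gold = (0.26/0.108)^(1/0.74) ≈ 3.2780.
y_gold = 3.2780^0.26 ≈ 1.3616, c_gold = y_gold − 0.108·k_gold ≈ 1.0076.
Gain: Δc = 1.0076 − 0.9286 ≈ 0.0790.

Δc ≈ 0.08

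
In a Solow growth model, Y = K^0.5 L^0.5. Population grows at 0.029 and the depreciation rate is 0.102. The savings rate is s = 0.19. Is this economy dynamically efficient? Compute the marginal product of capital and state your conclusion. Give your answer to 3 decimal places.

dynamically efficient; MPK ≈ 0.345

Break-even investment rate: n + δ = 0.029 + 0.102 = 0.131.
Steady-state k*: s·k^0.5 = 0.131·k gives k* = (0.19/0.131)^(1/0.5) ≈ 2.1036.
MPK = 0.5·2.1036^(-0.5) ≈ 0.3447.
MPK > n+δ = 0.131, so the economy is dynamically efficient (under-saving).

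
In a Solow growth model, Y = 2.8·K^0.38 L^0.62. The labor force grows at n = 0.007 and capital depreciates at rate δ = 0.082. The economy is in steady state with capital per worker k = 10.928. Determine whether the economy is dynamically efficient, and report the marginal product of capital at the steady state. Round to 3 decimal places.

The effective depreciation rate is n + δ = 0.007 + 0.082 = 0.089.
MPK = 0.38·2.8·k^(0.38−1) = 0.38·2.8·10.928^(-0.62) ≈ 0.2416.
MPK > 0.089, so the economy is dynamically efficient (under-saving).

dynamically efficient; MPK ≈ 0.242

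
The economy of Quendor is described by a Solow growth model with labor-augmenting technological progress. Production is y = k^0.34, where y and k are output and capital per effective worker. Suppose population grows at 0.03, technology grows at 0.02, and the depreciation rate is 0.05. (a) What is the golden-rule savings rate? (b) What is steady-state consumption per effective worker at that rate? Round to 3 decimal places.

(a) s_gold = 0.340; (b) c_gold ≈ 1.240

Capital per effective worker breaks even when investment replaces (n + g + δ)·k; here n + g + δ = 0.1.
For Cobb-Douglas, s_gold equals capital's share: s_gold = 0.34.
Golden rule sets MPK = n+g+δ: 0.34·k^(0.34−1) = 0.1, so k_gold = (0.34/0.1)^(1/0.66) ≈ 6.3866.
y_gold = 6.3866^0.34 ≈ 1.8784; c_gold = (1−0.34)·y_gold ≈ 1.2398.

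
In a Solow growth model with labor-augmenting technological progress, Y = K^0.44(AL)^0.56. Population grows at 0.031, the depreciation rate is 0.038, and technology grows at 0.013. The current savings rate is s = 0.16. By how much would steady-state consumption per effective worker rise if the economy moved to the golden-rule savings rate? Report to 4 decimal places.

n + g + δ = 0.031 + 0.013 + 0.038 = 0.082.
Current steady state (s = 0.16): k* = (0.16/0.082)^(1/0.56) ≈ 3.2992, y* = 3.2992^0.44 ≈ 1.6908, c* = (1−0.16)·1.6908 ≈ 1.4203.
At the golden rule the marginal product of capital equals n+g+δ: 0.44·k^(0.44−1) = 0.082. Solving, k_gold = (0.44/0.082)^(1/0.56) ≈ 20.0875.
y_gold = 20.0875^0.44 ≈ 3.7436, c_gold = y_gold − 0.082·k_gold ≈ 2.0964.
Gain: Δc = 2.0964 − 1.4203 ≈ 0.6761.

Δc ≈ 0.6761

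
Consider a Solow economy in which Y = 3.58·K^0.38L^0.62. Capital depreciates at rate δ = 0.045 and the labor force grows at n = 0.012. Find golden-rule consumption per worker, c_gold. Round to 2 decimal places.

c_gold ≈ 15.51

n + δ = 0.012 + 0.045 = 0.057.
Maximizing c = f(k) − (n+δ)·k gives f'(k) = n+δ, i.e. 0.38·3.58·k^(0.38−1) = 0.057, so k_gold = (0.38·3.58/0.057)^(1/0.62) ≈ 166.8187.
y_gold = 3.58·166.8187^0.38 ≈ 25.0228.
c_gold = y_gold − (n+δ)·k_gold = 25.0228 − 0.057·166.8187 ≈ 15.5141.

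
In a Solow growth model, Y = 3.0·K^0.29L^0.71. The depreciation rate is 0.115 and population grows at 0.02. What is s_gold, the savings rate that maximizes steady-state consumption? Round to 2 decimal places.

The effective depreciation rate is n + δ = 0.02 + 0.115 = 0.135.
At the golden rule MPK = n+δ, and in any Cobb-Douglas steady state s = (n+δ)·k/y = MPK·k/y = capital's share 0.29.

s_gold = 0.29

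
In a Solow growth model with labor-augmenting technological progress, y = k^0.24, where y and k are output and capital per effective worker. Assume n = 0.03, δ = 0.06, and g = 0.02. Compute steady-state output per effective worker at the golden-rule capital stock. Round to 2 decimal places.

y_gold ≈ 1.28

Capital per effective worker breaks even when investment replaces (n + g + δ)·k; here n + g + δ = 0.11.
Maximizing c = f(k) − (n+g+δ)·k gives f'(k) = n+g+δ, i.e. 0.24·k^(0.24−1) = 0.11, so k_gold = (0.24/0.11)^(1/0.76) ≈ 2.7913.
Output: y_gold = k_gold^0.24 = 2.7913^0.24 ≈ 1.2794.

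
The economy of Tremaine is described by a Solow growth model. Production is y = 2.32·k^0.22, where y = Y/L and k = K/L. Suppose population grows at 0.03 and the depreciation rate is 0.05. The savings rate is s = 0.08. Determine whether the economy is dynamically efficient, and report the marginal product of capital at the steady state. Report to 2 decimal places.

dynamically efficient; MPK ≈ 0.22

The effective depreciation rate is n + δ = 0.03 + 0.05 = 0.08.
Steady-state k*: s·A·k^0.22 = 0.08·k gives k* = (0.08·2.32/0.08)^(1/0.78) ≈ 2.9415.
MPK = 0.22·2.32·2.9415^(-0.78) ≈ 0.2200.
MPK > n+δ = 0.08, so the economy is dynamically efficient (under-saving).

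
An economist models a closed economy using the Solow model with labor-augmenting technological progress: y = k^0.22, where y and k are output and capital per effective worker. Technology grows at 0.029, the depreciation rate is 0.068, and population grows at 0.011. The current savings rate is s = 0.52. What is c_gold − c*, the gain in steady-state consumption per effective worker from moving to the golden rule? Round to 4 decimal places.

Δc ≈ 0.2056

The effective depreciation rate is n + g + δ = 0.011 + 0.029 + 0.068 = 0.108.
Current steady state (s = 0.52): k* = (0.52/0.108)^(1/0.78) ≈ 7.5007, y* = 7.5007^0.22 ≈ 1.5578, c* = (1−0.52)·1.5578 ≈ 0.7478.
Maximizing c = f(k) − (n+g+δ)·k gives f'(k) = n+g+δ, i.e. 0.22·k^(0.22−1) = 0.108, so k_gold = (0.22/0.108)^(1/0.78) ≈ 2.4897.
y_gold = 2.4897^0.22 ≈ 1.2222, c_gold = y_gold − 0.108·k_gold ≈ 0.9533.
Gain: Δc = 0.9533 − 0.7478 ≈ 0.2056.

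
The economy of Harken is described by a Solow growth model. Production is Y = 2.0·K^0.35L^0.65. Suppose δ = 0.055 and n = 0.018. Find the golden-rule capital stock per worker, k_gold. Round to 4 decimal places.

n + δ = 0.018 + 0.055 = 0.073.
Golden rule sets MPK = n+δ: 0.35·2.0·k^(0.35−1) = 0.073, so k_gold = (0.35·2.0/0.073)^(1/0.65) ≈ 32.3909.

k_gold ≈ 32.3909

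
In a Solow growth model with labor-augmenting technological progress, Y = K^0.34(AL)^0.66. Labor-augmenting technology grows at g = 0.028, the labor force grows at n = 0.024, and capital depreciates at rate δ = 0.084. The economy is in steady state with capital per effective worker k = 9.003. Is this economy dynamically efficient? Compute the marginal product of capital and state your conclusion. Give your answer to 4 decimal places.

The effective depreciation rate is n + g + δ = 0.024 + 0.028 + 0.084 = 0.136.
MPK = 0.34·k^(0.34−1) = 0.34·9.003^(-0.66) ≈ 0.0797.
MPK < 0.136, so the economy is dynamically inefficient (over-saving).

dynamically inefficient; MPK ≈ 0.0797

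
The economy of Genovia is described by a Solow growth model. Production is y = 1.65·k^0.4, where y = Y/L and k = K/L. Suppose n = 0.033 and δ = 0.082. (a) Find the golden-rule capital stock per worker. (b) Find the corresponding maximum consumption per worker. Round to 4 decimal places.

(a) k_gold ≈ 18.3969; (b) c_gold ≈ 3.1735

Capital per worker breaks even when investment replaces (n + δ)·k; here n + δ = 0.115.
Setting f'(k) = n+δ gives 0.4·1.65·k^(0.4−1) = 0.115, hence k_gold = (0.4·1.65/0.115)^(1/0.6) ≈ 18.3969.
y_gold = 1.65·18.3969^0.4 ≈ 5.2891; c_gold = y_gold − 0.115·k_gold ≈ 3.1735.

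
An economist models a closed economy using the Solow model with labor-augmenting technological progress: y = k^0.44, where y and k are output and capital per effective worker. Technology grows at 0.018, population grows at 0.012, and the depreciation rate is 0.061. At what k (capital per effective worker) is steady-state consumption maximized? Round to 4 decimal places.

k_gold ≈ 16.6787

Capital per effective worker breaks even when investment replaces (n + g + δ)·k; here n + g + δ = 0.091.
Maximizing c = f(k) − (n+g+δ)·k gives f'(k) = n+g+δ, i.e. 0.44·k^(0.44−1) = 0.091, so k_gold = (0.44/0.091)^(1/0.56) ≈ 16.6787.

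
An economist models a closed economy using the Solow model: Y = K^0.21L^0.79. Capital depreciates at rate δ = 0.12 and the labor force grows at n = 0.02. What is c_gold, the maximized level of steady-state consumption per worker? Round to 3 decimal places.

c_gold ≈ 0.880

Break-even investment rate: n + δ = 0.02 + 0.12 = 0.14.
Golden rule sets MPK = n+δ: 0.21·k^(0.21−1) = 0.14, so k_gold = (0.21/0.14)^(1/0.79) ≈ 1.6707.
y_gold = 1.6707^0.21 ≈ 1.1138.
c_gold = y_gold − (n+δ)·k_gold = 1.1138 − 0.14·1.6707 ≈ 0.8799.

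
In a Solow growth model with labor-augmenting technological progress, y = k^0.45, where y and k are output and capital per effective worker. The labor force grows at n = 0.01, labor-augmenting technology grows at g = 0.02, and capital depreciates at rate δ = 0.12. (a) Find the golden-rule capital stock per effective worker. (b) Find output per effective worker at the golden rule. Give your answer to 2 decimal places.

(a) k_gold ≈ 7.37; (b) y_gold ≈ 2.46

Capital per effective worker breaks even when investment replaces (n + g + δ)·k; here n + g + δ = 0.15.
Setting f'(k) = n+g+δ gives 0.45·k^(0.45−1) = 0.15, hence k_gold = (0.45/0.15)^(1/0.55) ≈ 7.3704.
y_gold = 7.3704^0.45 ≈ 2.4568.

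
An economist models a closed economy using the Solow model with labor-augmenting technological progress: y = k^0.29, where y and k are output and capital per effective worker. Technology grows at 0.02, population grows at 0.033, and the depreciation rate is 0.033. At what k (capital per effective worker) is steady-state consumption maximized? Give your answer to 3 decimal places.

k_gold ≈ 5.540

Capital per effective worker breaks even when investment replaces (n + g + δ)·k; here n + g + δ = 0.086.
Golden rule sets MPK = n+g+δ: 0.29·k^(0.29−1) = 0.086, so k_gold = (0.29/0.086)^(1/0.71) ≈ 5.5401.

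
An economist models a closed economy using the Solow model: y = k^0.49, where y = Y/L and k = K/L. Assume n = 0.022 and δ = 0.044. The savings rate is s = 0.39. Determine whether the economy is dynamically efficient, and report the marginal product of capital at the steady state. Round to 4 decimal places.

The effective depreciation rate is n + δ = 0.022 + 0.044 = 0.066.
Steady-state k*: s·k^0.49 = 0.066·k gives k* = (0.39/0.066)^(1/0.51) ≈ 32.5676.
MPK = 0.49·32.5676^(-0.51) ≈ 0.0829.
MPK > n+δ = 0.066, so the economy is dynamically efficient (under-saving).

dynamically efficient; MPK ≈ 0.0829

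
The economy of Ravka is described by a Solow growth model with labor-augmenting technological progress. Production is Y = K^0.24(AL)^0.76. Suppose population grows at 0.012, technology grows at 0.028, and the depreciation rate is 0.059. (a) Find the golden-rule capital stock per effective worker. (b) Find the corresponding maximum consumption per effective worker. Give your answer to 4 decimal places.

(a) k_gold ≈ 3.2064; (b) c_gold ≈ 1.0052

Capital per effective worker breaks even when investment replaces (n + g + δ)·k; here n + g + δ = 0.099.
At the golden rule the marginal product of capital equals n+g+δ: 0.24·k^(0.24−1) = 0.099. Solving, k_gold = (0.24/0.099)^(1/0.76) ≈ 3.2064.
y_gold = 3.2064^0.24 ≈ 1.3227; c_gold = y_gold − 0.099·k_gold ≈ 1.0052.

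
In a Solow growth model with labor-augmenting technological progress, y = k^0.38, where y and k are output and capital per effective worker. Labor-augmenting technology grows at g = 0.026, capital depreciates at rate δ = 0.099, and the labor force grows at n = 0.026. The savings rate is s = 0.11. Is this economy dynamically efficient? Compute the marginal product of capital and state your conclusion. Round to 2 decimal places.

n + g + δ = 0.026 + 0.026 + 0.099 = 0.151.
Steady-state k*: s·k^0.38 = 0.151·k gives k* = (0.11/0.151)^(1/0.62) ≈ 0.5999.
MPK = 0.38·0.5999^(-0.62) ≈ 0.5216.
MPK > n+g+δ = 0.151, so the economy is dynamically efficient (under-saving).

dynamically efficient; MPK ≈ 0.52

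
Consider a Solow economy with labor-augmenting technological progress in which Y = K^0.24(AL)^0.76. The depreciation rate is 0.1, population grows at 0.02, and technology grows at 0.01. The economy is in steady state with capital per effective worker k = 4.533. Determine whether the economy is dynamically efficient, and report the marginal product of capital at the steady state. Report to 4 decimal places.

Capital per effective worker breaks even when investment replaces (n + g + δ)·k; here n + g + δ = 0.13.
MPK = 0.24·k^(0.24−1) = 0.24·4.533^(-0.76) ≈ 0.0761.
MPK < 0.13, so the economy is dynamically inefficient (over-saving).

dynamically inefficient; MPK ≈ 0.0761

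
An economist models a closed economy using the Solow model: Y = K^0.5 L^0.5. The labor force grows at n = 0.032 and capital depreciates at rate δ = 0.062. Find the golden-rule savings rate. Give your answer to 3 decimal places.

s_gold = 0.500

Capital per worker breaks even when investment replaces (n + δ)·k; here n + δ = 0.094.
At the golden rule MPK = n+δ, and in any Cobb-Douglas steady state s = (n+δ)·k/y = MPK·k/y = capital's share 0.5.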